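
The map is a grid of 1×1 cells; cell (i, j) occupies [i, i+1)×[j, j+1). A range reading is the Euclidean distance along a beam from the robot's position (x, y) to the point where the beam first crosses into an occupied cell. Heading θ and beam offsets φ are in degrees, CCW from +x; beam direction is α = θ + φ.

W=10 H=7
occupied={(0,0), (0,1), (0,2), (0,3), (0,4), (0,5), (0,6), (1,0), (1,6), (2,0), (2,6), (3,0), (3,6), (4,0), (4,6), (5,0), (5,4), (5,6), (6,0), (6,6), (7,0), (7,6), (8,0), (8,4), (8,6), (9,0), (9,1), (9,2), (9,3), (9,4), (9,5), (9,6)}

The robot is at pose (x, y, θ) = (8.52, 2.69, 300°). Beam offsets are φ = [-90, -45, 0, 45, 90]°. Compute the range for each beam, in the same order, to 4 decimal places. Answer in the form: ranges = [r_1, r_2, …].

ranges = [3.3800, 1.7496, 0.9600, 0.4969, 0.5543]

beam 1: φ=-90°, α=210°
  cosα=-0.8660 sinα=-0.5000 | (8,2) | tMaxX 0.6004 tMaxY 1.3800 | tΔX 1.1547 tΔY 2.0000
    t=0.6004 [x] (7,2)
    t=1.3800 [y] (7,1)
    t=1.7551 [x] (6,1)
    t=2.9098 [x] (5,1)
    t=3.3800 [y] (5,0) — stop
  → r_1 = 3.3800
beam 2: φ=-45°, α=255°
  cosα=-0.2588 sinα=-0.9659 | (8,2) | tMaxX 2.0091 tMaxY 0.7143 | tΔX 3.8637 tΔY 1.0353
    t=0.7143 [y] (8,1)
    t=1.7496 [y] (8,0) — stop
  → r_2 = 1.7496
beam 3: φ=0°, α=300°
  cosα=0.5000 sinα=-0.8660 | (8,2) | tMaxX 0.9600 tMaxY 0.7967 | tΔX 2.0000 tΔY 1.1547
    t=0.7967 [y] (8,1)
    t=0.9600 [x] (9,1) — stop
  → r_3 = 0.9600
beam 4: φ=45°, α=345°
  cosα=0.9659 sinα=-0.2588 | (8,2) | tMaxX 0.4969 tMaxY 2.6660 | tΔX 1.0353 tΔY 3.8637
    t=0.4969 [x] (9,2) — stop
  → r_4 = 0.4969
beam 5: φ=90°, α=30°
  cosα=0.8660 sinα=0.5000 | (8,2) | tMaxX 0.5543 tMaxY 0.6200 | tΔX 1.1547 tΔY 2.0000
    t=0.5543 [x] (9,2) — stop
  → r_5 = 0.5543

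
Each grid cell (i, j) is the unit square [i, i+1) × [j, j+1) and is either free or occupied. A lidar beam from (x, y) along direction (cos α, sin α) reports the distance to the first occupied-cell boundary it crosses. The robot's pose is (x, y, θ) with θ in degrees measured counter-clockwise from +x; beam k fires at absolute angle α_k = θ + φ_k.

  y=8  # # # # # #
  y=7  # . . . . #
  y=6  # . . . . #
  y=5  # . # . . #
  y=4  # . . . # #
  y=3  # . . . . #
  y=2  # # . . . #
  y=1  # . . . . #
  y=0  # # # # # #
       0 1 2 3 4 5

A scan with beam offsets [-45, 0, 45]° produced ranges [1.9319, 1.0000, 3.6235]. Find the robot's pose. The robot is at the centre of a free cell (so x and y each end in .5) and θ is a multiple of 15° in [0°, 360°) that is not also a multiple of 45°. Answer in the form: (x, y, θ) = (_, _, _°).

(x, y, θ) = (1.5, 6.5, 300°)

Candidates: 25 free-cell centres × 16 headings = 400 poses. Raycast each; keep the one whose scan matches to 4 dp.
  (3.5, 2.5, 210°): beam 1 = 1.5529 ≠ 1.9319 ✗
  (4.5, 5.5, 75°): beam 1 = 0.5774 ≠ 1.9319 ✗
  (3.5, 6.5, 240°): beam 1 = 2.5882 ≠ 1.9319 ✗
  (1.5, 3.5, 165°): beam 1 = 1.0000 ≠ 1.9319 ✗
  …
  (1.5, 6.5, 300°): r_1=1.9319, r_2=1.0000, r_3=3.6235 — all match ✓
Unique over the lattice → pose = (1.5, 6.5, 300°).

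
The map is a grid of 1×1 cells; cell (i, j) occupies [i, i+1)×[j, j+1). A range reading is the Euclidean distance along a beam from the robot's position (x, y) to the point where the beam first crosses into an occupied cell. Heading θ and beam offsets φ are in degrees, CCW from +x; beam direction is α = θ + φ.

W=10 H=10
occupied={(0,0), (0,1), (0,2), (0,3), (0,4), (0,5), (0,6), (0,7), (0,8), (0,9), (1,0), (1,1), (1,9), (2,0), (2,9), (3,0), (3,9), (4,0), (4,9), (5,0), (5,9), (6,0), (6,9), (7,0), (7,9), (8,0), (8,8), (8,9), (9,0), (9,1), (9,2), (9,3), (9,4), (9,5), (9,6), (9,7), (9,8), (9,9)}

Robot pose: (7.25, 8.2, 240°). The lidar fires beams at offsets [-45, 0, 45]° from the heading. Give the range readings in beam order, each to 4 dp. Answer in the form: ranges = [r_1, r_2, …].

beam 1: φ=-45°, α=195°
  direction (-0.9659, -0.2588); cell (7,8); t to first gridline: x 0.2588, y 0.7727 (then +1.0353 / +3.8637)
    (6,8) via x @ 0.2588
    (6,7) via y @ 0.7727
    (5,7) via x @ 1.2941
    (4,7) via x @ 2.3294
    (3,7) via x @ 3.3646
    (2,7) via x @ 4.3999
    (2,6) via y @ 4.6364
    (1,6) via x @ 5.4352
    (0,6) via x @ 6.4705  # hit
  → r_1 = 6.4705
beam 2: φ=0°, α=240°
  direction (-0.5000, -0.8660); cell (7,8); t to first gridline: x 0.5000, y 0.2309 (then +2.0000 / +1.1547)
    (7,7) via y @ 0.2309
    (6,7) via x @ 0.5000
    (6,6) via y @ 1.3856
    (5,6) via x @ 2.5000
    (5,5) via y @ 2.5403
    (5,4) via y @ 3.6950
    (4,4) via x @ 4.5000
    (4,3) via y @ 4.8497
    (4,2) via y @ 6.0044
    (3,2) via x @ 6.5000
    (3,1) via y @ 7.1591
    (3,0) via y @ 8.3138  # hit
  → r_2 = 8.3138
beam 3: φ=45°, α=285°
  direction (0.2588, -0.9659); cell (7,8); t to first gridline: x 2.8978, y 0.2071 (then +3.8637 / +1.0353)
    (7,7) via y @ 0.2071
    (7,6) via y @ 1.2423
    (7,5) via y @ 2.2776
    (8,5) via x @ 2.8978
    (8,4) via y @ 3.3129
    (8,3) via y @ 4.3482
    (8,2) via y @ 5.3834
    (8,1) via y @ 6.4187
    (9,1) via x @ 6.7615  # hit
  → r_3 = 6.7615

ranges = [6.4705, 8.3138, 6.7615]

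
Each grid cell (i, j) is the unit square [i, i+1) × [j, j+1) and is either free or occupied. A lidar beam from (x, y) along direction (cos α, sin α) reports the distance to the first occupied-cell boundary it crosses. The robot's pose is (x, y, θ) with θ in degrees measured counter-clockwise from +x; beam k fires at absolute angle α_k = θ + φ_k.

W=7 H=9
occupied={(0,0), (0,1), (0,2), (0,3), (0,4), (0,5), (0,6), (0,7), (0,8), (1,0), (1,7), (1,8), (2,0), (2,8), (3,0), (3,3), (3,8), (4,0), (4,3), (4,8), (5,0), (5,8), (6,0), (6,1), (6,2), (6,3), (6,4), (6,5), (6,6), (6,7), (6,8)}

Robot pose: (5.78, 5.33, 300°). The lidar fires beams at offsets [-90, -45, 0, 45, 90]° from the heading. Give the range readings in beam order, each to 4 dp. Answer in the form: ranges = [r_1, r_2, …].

ranges = [2.6600, 4.4827, 0.4400, 0.2278, 0.2540]

beam 1: φ=-90°, α=210°
  direction (-0.8660, -0.5000); cell (5,5); t to first gridline: x 0.9007, y 0.6600 (then +1.1547 / +2.0000)
    (5,4) via y @ 0.6600
    (4,4) via x @ 0.9007
    (3,4) via x @ 2.0554
    (3,3) via y @ 2.6600  # hit
  → r_1 = 2.6600
beam 2: φ=-45°, α=255°
  direction (-0.2588, -0.9659); cell (5,5); t to first gridline: x 3.0137, y 0.3416 (then +3.8637 / +1.0353)
    (5,4) via y @ 0.3416
    (5,3) via y @ 1.3769
    (5,2) via y @ 2.4122
    (4,2) via x @ 3.0137
    (4,1) via y @ 3.4475
    (4,0) via y @ 4.4827  # hit
  → r_2 = 4.4827
beam 3: φ=0°, α=300°
  direction (0.5000, -0.8660); cell (5,5); t to first gridline: x 0.4400, y 0.3811 (then +2.0000 / +1.1547)
    (5,4) via y @ 0.3811
    (6,4) via x @ 0.4400  # hit
  → r_3 = 0.4400
beam 4: φ=45°, α=345°
  direction (0.9659, -0.2588); cell (5,5); t to first gridline: x 0.2278, y 1.2750 (then +1.0353 / +3.8637)
    (6,5) via x @ 0.2278  # hit
  → r_4 = 0.2278
beam 5: φ=90°, α=30°
  direction (0.8660, 0.5000); cell (5,5); t to first gridline: x 0.2540, y 1.3400 (then +1.1547 / +2.0000)
    (6,5) via x @ 0.2540  # hit
  → r_5 = 0.2540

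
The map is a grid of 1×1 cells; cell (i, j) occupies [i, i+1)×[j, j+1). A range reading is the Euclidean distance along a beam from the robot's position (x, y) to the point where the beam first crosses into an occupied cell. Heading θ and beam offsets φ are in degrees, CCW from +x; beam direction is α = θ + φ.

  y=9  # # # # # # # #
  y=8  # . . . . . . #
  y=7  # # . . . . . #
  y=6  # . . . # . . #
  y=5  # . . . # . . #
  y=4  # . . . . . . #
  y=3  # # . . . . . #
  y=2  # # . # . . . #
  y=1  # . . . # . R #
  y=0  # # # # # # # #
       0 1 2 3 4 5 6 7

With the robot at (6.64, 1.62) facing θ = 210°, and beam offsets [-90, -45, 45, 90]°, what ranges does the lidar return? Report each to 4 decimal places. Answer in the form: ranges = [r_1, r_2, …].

beam 1: φ=-90°, α=120°
  dir = (cos 120°, sin 120°) = (-0.5000, 0.8660); from cell (6,1)
  next x-line at t=1.2800, next y-line at t=0.4388; Δt_x=2.0000, Δt_y=1.1547
    y: enter (6,2) at t=0.4388
    x: enter (5,2) at t=1.2800
    y: enter (5,3) at t=1.5935
    y: enter (5,4) at t=2.7482
    x: enter (4,4) at t=3.2800
    y: enter (4,5) at t=3.9029 ← occupied
  → r_1 = 3.9029
beam 2: φ=-45°, α=165°
  dir = (cos 165°, sin 165°) = (-0.9659, 0.2588); from cell (6,1)
  next x-line at t=0.6626, next y-line at t=1.4682; Δt_x=1.0353, Δt_y=3.8637
    x: enter (5,1) at t=0.6626
    y: enter (5,2) at t=1.4682
    x: enter (4,2) at t=1.6979
    x: enter (3,2) at t=2.7331 ← occupied
  → r_2 = 2.7331
beam 3: φ=45°, α=255°
  dir = (cos 255°, sin 255°) = (-0.2588, -0.9659); from cell (6,1)
  next x-line at t=2.4728, next y-line at t=0.6419; Δt_x=3.8637, Δt_y=1.0353
    y: enter (6,0) at t=0.6419 ← occupied
  → r_3 = 0.6419
beam 4: φ=90°, α=300°
  dir = (cos 300°, sin 300°) = (0.5000, -0.8660); from cell (6,1)
  next x-line at t=0.7200, next y-line at t=0.7159; Δt_x=2.0000, Δt_y=1.1547
    y: enter (6,0) at t=0.7159 ← occupied
  → r_4 = 0.7159

ranges = [3.9029, 2.7331, 0.6419, 0.7159]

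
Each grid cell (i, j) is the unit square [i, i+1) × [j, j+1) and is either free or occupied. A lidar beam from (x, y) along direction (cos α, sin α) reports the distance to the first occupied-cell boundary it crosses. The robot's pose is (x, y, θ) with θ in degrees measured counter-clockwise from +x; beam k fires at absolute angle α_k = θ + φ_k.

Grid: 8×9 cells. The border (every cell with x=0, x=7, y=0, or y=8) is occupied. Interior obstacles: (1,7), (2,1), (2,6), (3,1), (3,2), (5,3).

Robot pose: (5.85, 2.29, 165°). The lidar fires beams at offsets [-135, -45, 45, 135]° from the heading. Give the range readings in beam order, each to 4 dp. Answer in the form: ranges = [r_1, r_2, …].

beam 1: φ=-135°, α=30°
  dir = (cos 30°, sin 30°) = (0.8660, 0.5000); from cell (5,2)
  next x-line at t=0.1732, next y-line at t=1.4200; Δt_x=1.1547, Δt_y=2.0000
    x: enter (6,2) at t=0.1732
    x: enter (7,2) at t=1.3279 ← occupied
  → r_1 = 1.3279
beam 2: φ=-45°, α=120°
  dir = (cos 120°, sin 120°) = (-0.5000, 0.8660); from cell (5,2)
  next x-line at t=1.7000, next y-line at t=0.8198; Δt_x=2.0000, Δt_y=1.1547
    y: enter (5,3) at t=0.8198 ← occupied
  → r_2 = 0.8198
beam 3: φ=45°, α=210°
  dir = (cos 210°, sin 210°) = (-0.8660, -0.5000); from cell (5,2)
  next x-line at t=0.9815, next y-line at t=0.5800; Δt_x=1.1547, Δt_y=2.0000
    y: enter (5,1) at t=0.5800
    x: enter (4,1) at t=0.9815
    x: enter (3,1) at t=2.1362 ← occupied
  → r_3 = 2.1362
beam 4: φ=135°, α=300°
  dir = (cos 300°, sin 300°) = (0.5000, -0.8660); from cell (5,2)
  next x-line at t=0.3000, next y-line at t=0.3349; Δt_x=2.0000, Δt_y=1.1547
    x: enter (6,2) at t=0.3000
    y: enter (6,1) at t=0.3349
    y: enter (6,0) at t=1.4896 ← occupied
  → r_4 = 1.4896

ranges = [1.3279, 0.8198, 2.1362, 1.4896]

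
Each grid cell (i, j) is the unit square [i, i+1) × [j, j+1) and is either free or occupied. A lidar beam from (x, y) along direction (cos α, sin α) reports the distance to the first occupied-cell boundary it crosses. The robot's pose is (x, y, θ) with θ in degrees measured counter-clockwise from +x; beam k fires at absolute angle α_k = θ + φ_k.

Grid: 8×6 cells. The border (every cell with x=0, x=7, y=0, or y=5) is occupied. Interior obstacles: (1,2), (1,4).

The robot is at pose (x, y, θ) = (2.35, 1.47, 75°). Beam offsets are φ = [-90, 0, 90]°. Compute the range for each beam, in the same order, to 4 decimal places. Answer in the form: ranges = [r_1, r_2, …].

ranges = [1.8159, 3.6545, 1.3976]

beam 1: φ=-90°, α=345°
  direction (0.9659, -0.2588); cell (2,1); t to first gridline: x 0.6729, y 1.8159 (then +1.0353 / +3.8637)
    (3,1) via x @ 0.6729
    (4,1) via x @ 1.7082
    (4,0) via y @ 1.8159  # hit
  → r_1 = 1.8159
beam 2: φ=0°, α=75°
  direction (0.2588, 0.9659); cell (2,1); t to first gridline: x 2.5114, y 0.5487 (then +3.8637 / +1.0353)
    (2,2) via y @ 0.5487
    (2,3) via y @ 1.5840
    (3,3) via x @ 2.5114
    (3,4) via y @ 2.6192
    (3,5) via y @ 3.6545  # hit
  → r_2 = 3.6545
beam 3: φ=90°, α=165°
  direction (-0.9659, 0.2588); cell (2,1); t to first gridline: x 0.3623, y 2.0478 (then +1.0353 / +3.8637)
    (1,1) via x @ 0.3623
    (0,1) via x @ 1.3976  # hit
  → r_3 = 1.3976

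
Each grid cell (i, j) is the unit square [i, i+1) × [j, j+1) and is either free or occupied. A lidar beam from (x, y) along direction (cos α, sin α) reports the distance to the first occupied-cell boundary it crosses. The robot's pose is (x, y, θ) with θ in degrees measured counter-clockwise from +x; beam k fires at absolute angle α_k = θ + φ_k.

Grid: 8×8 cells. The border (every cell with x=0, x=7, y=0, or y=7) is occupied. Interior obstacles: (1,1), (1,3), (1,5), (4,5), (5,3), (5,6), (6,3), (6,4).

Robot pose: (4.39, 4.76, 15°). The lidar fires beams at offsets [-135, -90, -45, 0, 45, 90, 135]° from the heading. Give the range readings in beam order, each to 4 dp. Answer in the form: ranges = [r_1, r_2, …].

beam 1: φ=-135°, α=240°
  cosα=-0.5000 sinα=-0.8660 | (4,4) | tMaxX 0.7800 tMaxY 0.8776 | tΔX 2.0000 tΔY 1.1547
    t=0.7800 [x] (3,4)
    t=0.8776 [y] (3,3)
    t=2.0323 [y] (3,2)
    t=2.7800 [x] (2,2)
    t=3.1870 [y] (2,1)
    t=4.3417 [y] (2,0) — stop
  → r_1 = 4.3417
beam 2: φ=-90°, α=285°
  cosα=0.2588 sinα=-0.9659 | (4,4) | tMaxX 2.3569 tMaxY 0.7868 | tΔX 3.8637 tΔY 1.0353
    t=0.7868 [y] (4,3)
    t=1.8221 [y] (4,2)
    t=2.3569 [x] (5,2)
    t=2.8574 [y] (5,1)
    t=3.8926 [y] (5,0) — stop
  → r_2 = 3.8926
beam 3: φ=-45°, α=330°
  cosα=0.8660 sinα=-0.5000 | (4,4) | tMaxX 0.7044 tMaxY 1.5200 | tΔX 1.1547 tΔY 2.0000
    t=0.7044 [x] (5,4)
    t=1.5200 [y] (5,3) — stop
  → r_3 = 1.5200
beam 4: φ=0°, α=15°
  cosα=0.9659 sinα=0.2588 | (4,4) | tMaxX 0.6315 tMaxY 0.9273 | tΔX 1.0353 tΔY 3.8637
    t=0.6315 [x] (5,4)
    t=0.9273 [y] (5,5)
    t=1.6668 [x] (6,5)
    t=2.7021 [x] (7,5) — stop
  → r_4 = 2.7021
beam 5: φ=45°, α=60°
  cosα=0.5000 sinα=0.8660 | (4,4) | tMaxX 1.2200 tMaxY 0.2771 | tΔX 2.0000 tΔY 1.1547
    t=0.2771 [y] (4,5) — stop
  → r_5 = 0.2771
beam 6: φ=90°, α=105°
  cosα=-0.2588 sinα=0.9659 | (4,4) | tMaxX 1.5068 tMaxY 0.2485 | tΔX 3.8637 tΔY 1.0353
    t=0.2485 [y] (4,5) — stop
  → r_6 = 0.2485
beam 7: φ=135°, α=150°
  cosα=-0.8660 sinα=0.5000 | (4,4) | tMaxX 0.4503 tMaxY 0.4800 | tΔX 1.1547 tΔY 2.0000
    t=0.4503 [x] (3,4)
    t=0.4800 [y] (3,5)
    t=1.6050 [x] (2,5)
    t=2.4800 [y] (2,6)
    t=2.7597 [x] (1,6)
    t=3.9144 [x] (0,6) — stop
  → r_7 = 3.9144

ranges = [4.3417, 3.8926, 1.5200, 2.7021, 0.2771, 0.2485, 3.9144]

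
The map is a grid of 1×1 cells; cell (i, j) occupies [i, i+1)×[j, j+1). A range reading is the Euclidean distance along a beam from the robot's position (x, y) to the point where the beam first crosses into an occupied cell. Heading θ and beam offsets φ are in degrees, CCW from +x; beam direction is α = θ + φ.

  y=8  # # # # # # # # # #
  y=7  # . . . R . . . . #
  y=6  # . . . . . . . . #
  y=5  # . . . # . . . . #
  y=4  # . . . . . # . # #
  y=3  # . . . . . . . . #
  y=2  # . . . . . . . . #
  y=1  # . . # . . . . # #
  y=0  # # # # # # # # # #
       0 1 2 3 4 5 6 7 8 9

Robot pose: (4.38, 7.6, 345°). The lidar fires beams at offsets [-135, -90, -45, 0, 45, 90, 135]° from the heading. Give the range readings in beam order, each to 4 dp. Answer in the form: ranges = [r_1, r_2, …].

beam 1: φ=-135°, α=210°
  dir = (cos 210°, sin 210°) = (-0.8660, -0.5000); from cell (4,7)
  next x-line at t=0.4388, next y-line at t=1.2000; Δt_x=1.1547, Δt_y=2.0000
    x: enter (3,7) at t=0.4388
    y: enter (3,6) at t=1.2000
    x: enter (2,6) at t=1.5935
    x: enter (1,6) at t=2.7482
    y: enter (1,5) at t=3.2000
    x: enter (0,5) at t=3.9029 ← occupied
  → r_1 = 3.9029
beam 2: φ=-90°, α=255°
  dir = (cos 255°, sin 255°) = (-0.2588, -0.9659); from cell (4,7)
  next x-line at t=1.4682, next y-line at t=0.6212; Δt_x=3.8637, Δt_y=1.0353
    y: enter (4,6) at t=0.6212
    x: enter (3,6) at t=1.4682
    y: enter (3,5) at t=1.6564
    y: enter (3,4) at t=2.6917
    y: enter (3,3) at t=3.7270
    y: enter (3,2) at t=4.7623
    x: enter (2,2) at t=5.3319
    y: enter (2,1) at t=5.7975
    y: enter (2,0) at t=6.8328 ← occupied
  → r_2 = 6.8328
beam 3: φ=-45°, α=300°
  dir = (cos 300°, sin 300°) = (0.5000, -0.8660); from cell (4,7)
  next x-line at t=1.2400, next y-line at t=0.6928; Δt_x=2.0000, Δt_y=1.1547
    y: enter (4,6) at t=0.6928
    x: enter (5,6) at t=1.2400
    y: enter (5,5) at t=1.8475
    y: enter (5,4) at t=3.0022
    x: enter (6,4) at t=3.2400 ← occupied
  → r_3 = 3.2400
beam 4: φ=0°, α=345°
  dir = (cos 345°, sin 345°) = (0.9659, -0.2588); from cell (4,7)
  next x-line at t=0.6419, next y-line at t=2.3182; Δt_x=1.0353, Δt_y=3.8637
    x: enter (5,7) at t=0.6419
    x: enter (6,7) at t=1.6771
    y: enter (6,6) at t=2.3182
    x: enter (7,6) at t=2.7124
    x: enter (8,6) at t=3.7477
    x: enter (9,6) at t=4.7830 ← occupied
  → r_4 = 4.7830
beam 5: φ=45°, α=30°
  dir = (cos 30°, sin 30°) = (0.8660, 0.5000); from cell (4,7)
  next x-line at t=0.7159, next y-line at t=0.8000; Δt_x=1.1547, Δt_y=2.0000
    x: enter (5,7) at t=0.7159
    y: enter (5,8) at t=0.8000 ← occupied
  → r_5 = 0.8000
beam 6: φ=90°, α=75°
  dir = (cos 75°, sin 75°) = (0.2588, 0.9659); from cell (4,7)
  next x-line at t=2.3955, next y-line at t=0.4141; Δt_x=3.8637, Δt_y=1.0353
    y: enter (4,8) at t=0.4141 ← occupied
  → r_6 = 0.4141
beam 7: φ=135°, α=120°
  dir = (cos 120°, sin 120°) = (-0.5000, 0.8660); from cell (4,7)
  next x-line at t=0.7600, next y-line at t=0.4619; Δt_x=2.0000, Δt_y=1.1547
    y: enter (4,8) at t=0.4619 ← occupied
  → r_7 = 0.4619

ranges = [3.9029, 6.8328, 3.2400, 4.7830, 0.8000, 0.4141, 0.4619]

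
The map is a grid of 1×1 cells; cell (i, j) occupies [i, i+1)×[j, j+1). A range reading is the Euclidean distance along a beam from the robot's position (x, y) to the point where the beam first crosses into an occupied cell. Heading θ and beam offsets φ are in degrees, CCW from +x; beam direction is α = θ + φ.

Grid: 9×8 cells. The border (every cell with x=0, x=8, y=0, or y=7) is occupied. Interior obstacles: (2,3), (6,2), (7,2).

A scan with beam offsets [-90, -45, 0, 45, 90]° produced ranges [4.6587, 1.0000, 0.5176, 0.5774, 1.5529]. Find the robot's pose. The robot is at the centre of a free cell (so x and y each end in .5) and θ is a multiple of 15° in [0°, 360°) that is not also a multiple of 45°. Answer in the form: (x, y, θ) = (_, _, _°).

Enumerate (i+0.5, j+0.5, θ) over the 39 free cells and 16 admissible headings. For each, cast all 5 beams and compare to the given ranges.
  (6.5, 5.5, 255°): beam 1 = 5.6940 ≠ 4.6587 ✗
  (7.5, 5.5, 210°): beam 1 = 1.7321 ≠ 4.6587 ✗
  (3.5, 6.5, 120°): beam 1 = 1.0000 ≠ 4.6587 ✗
  (2.5, 6.5, 75°): beam 1 = 5.6940 ≠ 4.6587 ✗
  …
  (1.5, 2.5, 165°): r_1=4.6587, r_2=1.0000, r_3=0.5176, r_4=0.5774, r_5=1.5529 — all match ✓
Unique over the lattice → pose = (1.5, 2.5, 165°).

(x, y, θ) = (1.5, 2.5, 165°)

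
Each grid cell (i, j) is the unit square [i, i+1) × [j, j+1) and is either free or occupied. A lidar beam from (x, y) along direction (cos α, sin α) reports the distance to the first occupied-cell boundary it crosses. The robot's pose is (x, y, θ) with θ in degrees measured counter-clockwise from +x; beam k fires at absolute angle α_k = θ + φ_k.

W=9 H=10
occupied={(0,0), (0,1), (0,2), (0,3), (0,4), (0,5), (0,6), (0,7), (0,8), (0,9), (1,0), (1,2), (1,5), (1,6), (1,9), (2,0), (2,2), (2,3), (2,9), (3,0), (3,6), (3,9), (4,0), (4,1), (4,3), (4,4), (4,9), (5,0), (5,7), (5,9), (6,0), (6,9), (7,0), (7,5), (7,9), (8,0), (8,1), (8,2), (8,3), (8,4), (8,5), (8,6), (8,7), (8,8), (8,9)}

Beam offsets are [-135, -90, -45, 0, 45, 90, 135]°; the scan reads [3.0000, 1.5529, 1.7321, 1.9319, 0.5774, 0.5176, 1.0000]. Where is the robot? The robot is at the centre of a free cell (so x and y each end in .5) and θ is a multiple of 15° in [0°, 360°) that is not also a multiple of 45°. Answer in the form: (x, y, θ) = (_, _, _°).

Enumerate (i+0.5, j+0.5, θ) over the 45 free cells and 16 admissible headings. For each, cast all 7 beams and compare to the given ranges.
  (6.5, 4.5, 285°): beam 3 = 3.0000 ≠ 1.7321 ✗
  (2.5, 8.5, 255°): beam 1 = 0.5774 ≠ 3.0000 ✗
  (4.5, 2.5, 105°): beam 2 = 3.6235 ≠ 1.5529 ✗
  (5.5, 4.5, 255°): beam 1 = 5.1962 ≠ 3.0000 ✗
  …
  (3.5, 8.5, 15°): r_1=3.0000, r_2=1.5529, r_3=1.7321, r_4=1.9319, r_5=0.5774, r_6=0.5176, r_7=1.0000 — all match ✓
No second candidate reproduces the full scan.

(x, y, θ) = (3.5, 8.5, 15°)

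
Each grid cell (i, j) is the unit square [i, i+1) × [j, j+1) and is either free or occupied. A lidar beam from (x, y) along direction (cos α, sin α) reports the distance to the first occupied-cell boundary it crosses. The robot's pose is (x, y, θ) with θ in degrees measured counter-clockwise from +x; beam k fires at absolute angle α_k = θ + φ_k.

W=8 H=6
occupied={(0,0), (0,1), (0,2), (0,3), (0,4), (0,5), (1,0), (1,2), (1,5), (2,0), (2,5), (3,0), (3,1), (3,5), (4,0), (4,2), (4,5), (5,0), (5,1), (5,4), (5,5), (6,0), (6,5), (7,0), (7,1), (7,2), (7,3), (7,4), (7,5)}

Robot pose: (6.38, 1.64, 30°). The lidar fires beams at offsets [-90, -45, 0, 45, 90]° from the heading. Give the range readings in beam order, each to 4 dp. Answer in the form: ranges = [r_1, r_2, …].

beam 1: φ=-90°, α=300°
  dir = (cos 300°, sin 300°) = (0.5000, -0.8660); from cell (6,1)
  next x-line at t=1.2400, next y-line at t=0.7390; Δt_x=2.0000, Δt_y=1.1547
    y: enter (6,0) at t=0.7390 ← occupied
  → r_1 = 0.7390
beam 2: φ=-45°, α=345°
  dir = (cos 345°, sin 345°) = (0.9659, -0.2588); from cell (6,1)
  next x-line at t=0.6419, next y-line at t=2.4728; Δt_x=1.0353, Δt_y=3.8637
    x: enter (7,1) at t=0.6419 ← occupied
  → r_2 = 0.6419
beam 3: φ=0°, α=30°
  dir = (cos 30°, sin 30°) = (0.8660, 0.5000); from cell (6,1)
  next x-line at t=0.7159, next y-line at t=0.7200; Δt_x=1.1547, Δt_y=2.0000
    x: enter (7,1) at t=0.7159 ← occupied
  → r_3 = 0.7159
beam 4: φ=45°, α=75°
  dir = (cos 75°, sin 75°) = (0.2588, 0.9659); from cell (6,1)
  next x-line at t=2.3955, next y-line at t=0.3727; Δt_x=3.8637, Δt_y=1.0353
    y: enter (6,2) at t=0.3727
    y: enter (6,3) at t=1.4080
    x: enter (7,3) at t=2.3955 ← occupied
  → r_4 = 2.3955
beam 5: φ=90°, α=120°
  dir = (cos 120°, sin 120°) = (-0.5000, 0.8660); from cell (6,1)
  next x-line at t=0.7600, next y-line at t=0.4157; Δt_x=2.0000, Δt_y=1.1547
    y: enter (6,2) at t=0.4157
    x: enter (5,2) at t=0.7600
    y: enter (5,3) at t=1.5704
    y: enter (5,4) at t=2.7251 ← occupied
  → r_5 = 2.7251

ranges = [0.7390, 0.6419, 0.7159, 2.3955, 2.7251]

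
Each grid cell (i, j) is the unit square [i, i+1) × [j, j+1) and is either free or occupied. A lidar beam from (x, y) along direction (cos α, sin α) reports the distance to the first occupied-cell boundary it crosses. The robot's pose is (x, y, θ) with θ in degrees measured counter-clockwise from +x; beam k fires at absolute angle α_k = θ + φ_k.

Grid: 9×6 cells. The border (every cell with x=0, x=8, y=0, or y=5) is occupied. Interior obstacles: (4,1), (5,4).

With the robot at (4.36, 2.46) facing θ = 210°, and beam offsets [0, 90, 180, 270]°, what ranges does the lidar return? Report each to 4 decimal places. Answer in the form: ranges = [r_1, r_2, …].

beam 1: φ=0°, α=210°
  d=(-0.8660,-0.5000)  start (4,2)  tX=0.4157 tY=0.9200  stride 1/|dx|=1.1547 1/|dy|=2.0000
    cross x-line → (3,2), t=0.4157
    cross y-line → (3,1), t=0.9200
    cross x-line → (2,1), t=1.5704
    cross x-line → (1,1), t=2.7251
    cross y-line → (1,0), t=2.9200 (wall)
  → r_1 = 2.9200
beam 2: φ=90°, α=300°
  d=(0.5000,-0.8660)  start (4,2)  tX=1.2800 tY=0.5312  stride 1/|dx|=2.0000 1/|dy|=1.1547
    cross y-line → (4,1), t=0.5312 (wall)
  → r_2 = 0.5312
beam 3: φ=180°, α=30°
  d=(0.8660,0.5000)  start (4,2)  tX=0.7390 tY=1.0800  stride 1/|dx|=1.1547 1/|dy|=2.0000
    cross x-line → (5,2), t=0.7390
    cross y-line → (5,3), t=1.0800
    cross x-line → (6,3), t=1.8937
    cross x-line → (7,3), t=3.0484
    cross y-line → (7,4), t=3.0800
    cross x-line → (8,4), t=4.2031 (wall)
  → r_3 = 4.2031
beam 4: φ=270°, α=120°
  d=(-0.5000,0.8660)  start (4,2)  tX=0.7200 tY=0.6235  stride 1/|dx|=2.0000 1/|dy|=1.1547
    cross y-line → (4,3), t=0.6235
    cross x-line → (3,3), t=0.7200
    cross y-line → (3,4), t=1.7782
    cross x-line → (2,4), t=2.7200
    cross y-line → (2,5), t=2.9329 (wall)
  → r_4 = 2.9329

ranges = [2.9200, 0.5312, 4.2031, 2.9329]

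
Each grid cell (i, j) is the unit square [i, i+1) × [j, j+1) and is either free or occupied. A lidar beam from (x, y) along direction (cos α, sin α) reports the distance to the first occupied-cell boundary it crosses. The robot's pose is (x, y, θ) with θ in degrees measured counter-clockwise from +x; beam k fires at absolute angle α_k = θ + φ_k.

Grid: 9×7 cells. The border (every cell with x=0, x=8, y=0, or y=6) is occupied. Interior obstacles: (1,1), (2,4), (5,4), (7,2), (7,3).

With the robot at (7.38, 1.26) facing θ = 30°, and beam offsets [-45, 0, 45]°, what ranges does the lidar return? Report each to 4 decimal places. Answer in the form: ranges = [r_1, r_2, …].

beam 1: φ=-45°, α=345°
  direction (0.9659, -0.2588); cell (7,1); t to first gridline: x 0.6419, y 1.0046 (then +1.0353 / +3.8637)
    (8,1) via x @ 0.6419  # hit
  → r_1 = 0.6419
beam 2: φ=0°, α=30°
  direction (0.8660, 0.5000); cell (7,1); t to first gridline: x 0.7159, y 1.4800 (then +1.1547 / +2.0000)
    (8,1) via x @ 0.7159  # hit
  → r_2 = 0.7159
beam 3: φ=45°, α=75°
  direction (0.2588, 0.9659); cell (7,1); t to first gridline: x 2.3955, y 0.7661 (then +3.8637 / +1.0353)
    (7,2) via y @ 0.7661  # hit
  → r_3 = 0.7661

ranges = [0.6419, 0.7159, 0.7661]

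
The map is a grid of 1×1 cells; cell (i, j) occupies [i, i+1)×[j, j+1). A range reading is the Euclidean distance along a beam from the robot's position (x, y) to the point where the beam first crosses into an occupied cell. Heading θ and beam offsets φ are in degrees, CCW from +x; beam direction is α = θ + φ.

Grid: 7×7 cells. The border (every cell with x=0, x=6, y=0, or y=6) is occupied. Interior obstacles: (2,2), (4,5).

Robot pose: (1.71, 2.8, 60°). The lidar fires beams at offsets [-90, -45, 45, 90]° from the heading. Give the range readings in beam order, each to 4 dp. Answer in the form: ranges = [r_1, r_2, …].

ranges = [0.3349, 0.3002, 2.7432, 0.8198]

beam 1: φ=-90°, α=330°
  dir = (cos 330°, sin 330°) = (0.8660, -0.5000); from cell (1,2)
  next x-line at t=0.3349, next y-line at t=1.6000; Δt_x=1.1547, Δt_y=2.0000
    x: enter (2,2) at t=0.3349 ← occupied
  → r_1 = 0.3349
beam 2: φ=-45°, α=15°
  dir = (cos 15°, sin 15°) = (0.9659, 0.2588); from cell (1,2)
  next x-line at t=0.3002, next y-line at t=0.7727; Δt_x=1.0353, Δt_y=3.8637
    x: enter (2,2) at t=0.3002 ← occupied
  → r_2 = 0.3002
beam 3: φ=45°, α=105°
  dir = (cos 105°, sin 105°) = (-0.2588, 0.9659); from cell (1,2)
  next x-line at t=2.7432, next y-line at t=0.2071; Δt_x=3.8637, Δt_y=1.0353
    y: enter (1,3) at t=0.2071
    y: enter (1,4) at t=1.2423
    y: enter (1,5) at t=2.2776
    x: enter (0,5) at t=2.7432 ← occupied
  → r_3 = 2.7432
beam 4: φ=90°, α=150°
  dir = (cos 150°, sin 150°) = (-0.8660, 0.5000); from cell (1,2)
  next x-line at t=0.8198, next y-line at t=0.4000; Δt_x=1.1547, Δt_y=2.0000
    y: enter (1,3) at t=0.4000
    x: enter (0,3) at t=0.8198 ← occupied
  → r_4 = 0.8198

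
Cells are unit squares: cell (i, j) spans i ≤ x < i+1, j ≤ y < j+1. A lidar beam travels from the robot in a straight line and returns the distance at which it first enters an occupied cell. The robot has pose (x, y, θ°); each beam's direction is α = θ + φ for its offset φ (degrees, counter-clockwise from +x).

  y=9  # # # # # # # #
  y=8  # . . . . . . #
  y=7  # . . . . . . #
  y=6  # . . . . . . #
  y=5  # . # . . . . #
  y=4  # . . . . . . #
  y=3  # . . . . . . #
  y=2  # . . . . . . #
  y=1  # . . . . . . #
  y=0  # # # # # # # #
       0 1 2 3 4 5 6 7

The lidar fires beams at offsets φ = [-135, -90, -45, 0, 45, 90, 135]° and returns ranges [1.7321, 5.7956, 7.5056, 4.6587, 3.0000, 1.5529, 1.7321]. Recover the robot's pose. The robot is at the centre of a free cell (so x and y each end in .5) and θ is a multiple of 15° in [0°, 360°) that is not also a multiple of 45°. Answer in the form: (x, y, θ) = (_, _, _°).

(x, y, θ) = (5.5, 2.5, 165°)

The pose lattice has 47·16 = 752 candidates. Test each by forward raycasting.
  (5.5, 5.5, 285°): beam 1 = 5.1962 ≠ 1.7321 ✗
  (3.5, 7.5, 75°): beam 1 = 7.0000 ≠ 1.7321 ✗
  (6.5, 8.5, 120°): beam 1 = 0.5176 ≠ 1.7321 ✗
  …
  (5.5, 2.5, 165°): r_1=1.7321, r_2=5.7956, r_3=7.5056, r_4=4.6587, r_5=3.0000, r_6=1.5529, r_7=1.7321 — all match ✓
No second candidate reproduces the full scan.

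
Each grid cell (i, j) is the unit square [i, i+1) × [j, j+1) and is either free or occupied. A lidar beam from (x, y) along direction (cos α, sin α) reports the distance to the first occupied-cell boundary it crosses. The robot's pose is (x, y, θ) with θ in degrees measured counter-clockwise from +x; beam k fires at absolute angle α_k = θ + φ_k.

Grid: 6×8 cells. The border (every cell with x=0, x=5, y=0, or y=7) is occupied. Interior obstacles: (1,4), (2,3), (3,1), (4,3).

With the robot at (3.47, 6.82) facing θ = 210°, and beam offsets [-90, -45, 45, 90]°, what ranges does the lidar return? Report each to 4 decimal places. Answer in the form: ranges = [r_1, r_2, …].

beam 1: φ=-90°, α=120°
  cosα=-0.5000 sinα=0.8660 | (3,6) | tMaxX 0.9400 tMaxY 0.2078 | tΔX 2.0000 tΔY 1.1547
    t=0.2078 [y] (3,7) — stop
  → r_1 = 0.2078
beam 2: φ=-45°, α=165°
  cosα=-0.9659 sinα=0.2588 | (3,6) | tMaxX 0.4866 tMaxY 0.6955 | tΔX 1.0353 tΔY 3.8637
    t=0.4866 [x] (2,6)
    t=0.6955 [y] (2,7) — stop
  → r_2 = 0.6955
beam 3: φ=45°, α=255°
  cosα=-0.2588 sinα=-0.9659 | (3,6) | tMaxX 1.8159 tMaxY 0.8489 | tΔX 3.8637 tΔY 1.0353
    t=0.8489 [y] (3,5)
    t=1.8159 [x] (2,5)
    t=1.8842 [y] (2,4)
    t=2.9195 [y] (2,3) — stop
  → r_3 = 2.9195
beam 4: φ=90°, α=300°
  cosα=0.5000 sinα=-0.8660 | (3,6) | tMaxX 1.0600 tMaxY 0.9469 | tΔX 2.0000 tΔY 1.1547
    t=0.9469 [y] (3,5)
    t=1.0600 [x] (4,5)
    t=2.1016 [y] (4,4)
    t=3.0600 [x] (5,4) — stop
  → r_4 = 3.0600

ranges = [0.2078, 0.6955, 2.9195, 3.0600]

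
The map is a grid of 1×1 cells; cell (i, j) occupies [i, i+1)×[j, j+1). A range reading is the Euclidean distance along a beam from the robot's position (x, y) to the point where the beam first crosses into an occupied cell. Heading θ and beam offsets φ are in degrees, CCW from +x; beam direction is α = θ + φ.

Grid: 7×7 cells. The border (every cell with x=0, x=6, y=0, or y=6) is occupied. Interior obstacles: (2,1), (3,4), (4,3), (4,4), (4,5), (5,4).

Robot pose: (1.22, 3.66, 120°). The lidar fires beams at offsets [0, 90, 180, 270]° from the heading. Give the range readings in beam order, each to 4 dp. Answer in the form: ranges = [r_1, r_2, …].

beam 1: φ=0°, α=120°
  d=(-0.5000,0.8660)  start (1,3)  tX=0.4400 tY=0.3926  stride 1/|dx|=2.0000 1/|dy|=1.1547
    cross y-line → (1,4), t=0.3926
    cross x-line → (0,4), t=0.4400 (wall)
  → r_1 = 0.4400
beam 2: φ=90°, α=210°
  d=(-0.8660,-0.5000)  start (1,3)  tX=0.2540 tY=1.3200  stride 1/|dx|=1.1547 1/|dy|=2.0000
    cross x-line → (0,3), t=0.2540 (wall)
  → r_2 = 0.2540
beam 3: φ=180°, α=300°
  d=(0.5000,-0.8660)  start (1,3)  tX=1.5600 tY=0.7621  stride 1/|dx|=2.0000 1/|dy|=1.1547
    cross y-line → (1,2), t=0.7621
    cross x-line → (2,2), t=1.5600
    cross y-line → (2,1), t=1.9168 (wall)
  → r_3 = 1.9168
beam 4: φ=270°, α=30°
  d=(0.8660,0.5000)  start (1,3)  tX=0.9007 tY=0.6800  stride 1/|dx|=1.1547 1/|dy|=2.0000
    cross y-line → (1,4), t=0.6800
    cross x-line → (2,4), t=0.9007
    cross x-line → (3,4), t=2.0554 (wall)
  → r_4 = 2.0554

ranges = [0.4400, 0.2540, 1.9168, 2.0554]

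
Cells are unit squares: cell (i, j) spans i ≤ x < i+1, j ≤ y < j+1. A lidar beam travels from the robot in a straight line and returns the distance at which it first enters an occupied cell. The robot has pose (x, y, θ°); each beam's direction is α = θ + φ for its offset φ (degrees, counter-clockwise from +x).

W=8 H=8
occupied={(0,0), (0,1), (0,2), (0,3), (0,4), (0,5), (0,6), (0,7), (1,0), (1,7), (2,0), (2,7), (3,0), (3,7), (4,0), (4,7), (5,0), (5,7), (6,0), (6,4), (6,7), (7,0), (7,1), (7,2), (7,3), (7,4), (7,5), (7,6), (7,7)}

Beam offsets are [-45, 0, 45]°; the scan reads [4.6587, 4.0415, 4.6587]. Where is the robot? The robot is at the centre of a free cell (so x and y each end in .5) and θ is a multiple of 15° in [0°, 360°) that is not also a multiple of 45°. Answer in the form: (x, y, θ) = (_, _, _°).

(x, y, θ) = (2.5, 2.5, 30°)

The pose lattice has 35·16 = 560 candidates. Test each by forward raycasting.
  (2.5, 5.5, 240°): beam 1 = 1.5529 ≠ 4.6587 ✗
  (3.5, 2.5, 330°): beam 1 = 1.5529 ≠ 4.6587 ✗
  (5.5, 3.5, 300°): beam 1 = 2.5882 ≠ 4.6587 ✗
  (1.5, 3.5, 195°): beam 1 = 0.5774 ≠ 4.6587 ✗
  (1.5, 1.5, 150°): beam 1 = 1.9319 ≠ 4.6587 ✗
  …
  (2.5, 2.5, 30°): r_1=4.6587, r_2=4.0415, r_3=4.6587 — all match ✓
No second candidate reproduces the full scan.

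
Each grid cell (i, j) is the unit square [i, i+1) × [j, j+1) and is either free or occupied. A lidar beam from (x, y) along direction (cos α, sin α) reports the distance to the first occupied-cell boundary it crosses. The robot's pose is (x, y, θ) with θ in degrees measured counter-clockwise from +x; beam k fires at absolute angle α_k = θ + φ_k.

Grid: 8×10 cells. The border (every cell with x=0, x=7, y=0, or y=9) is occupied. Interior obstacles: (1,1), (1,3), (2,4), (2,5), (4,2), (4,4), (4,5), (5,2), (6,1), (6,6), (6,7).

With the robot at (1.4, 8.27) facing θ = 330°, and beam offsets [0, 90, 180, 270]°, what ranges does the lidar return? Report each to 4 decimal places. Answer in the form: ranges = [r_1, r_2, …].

ranges = [6.4663, 0.8429, 0.4619, 0.8000]

beam 1: φ=0°, α=330°
  dir = (cos 330°, sin 330°) = (0.8660, -0.5000); from cell (1,8)
  next x-line at t=0.6928, next y-line at t=0.5400; Δt_x=1.1547, Δt_y=2.0000
    y: enter (1,7) at t=0.5400
    x: enter (2,7) at t=0.6928
    x: enter (3,7) at t=1.8475
    y: enter (3,6) at t=2.5400
    x: enter (4,6) at t=3.0022
    x: enter (5,6) at t=4.1569
    y: enter (5,5) at t=4.5400
    x: enter (6,5) at t=5.3116
    x: enter (7,5) at t=6.4663 ← occupied
  → r_1 = 6.4663
beam 2: φ=90°, α=60°
  dir = (cos 60°, sin 60°) = (0.5000, 0.8660); from cell (1,8)
  next x-line at t=1.2000, next y-line at t=0.8429; Δt_x=2.0000, Δt_y=1.1547
    y: enter (1,9) at t=0.8429 ← occupied
  → r_2 = 0.8429
beam 3: φ=180°, α=150°
  dir = (cos 150°, sin 150°) = (-0.8660, 0.5000); from cell (1,8)
  next x-line at t=0.4619, next y-line at t=1.4600; Δt_x=1.1547, Δt_y=2.0000
    x: enter (0,8) at t=0.4619 ← occupied
  → r_3 = 0.4619
beam 4: φ=270°, α=240°
  dir = (cos 240°, sin 240°) = (-0.5000, -0.8660); from cell (1,8)
  next x-line at t=0.8000, next y-line at t=0.3118; Δt_x=2.0000, Δt_y=1.1547
    y: enter (1,7) at t=0.3118
    x: enter (0,7) at t=0.8000 ← occupied
  → r_4 = 0.8000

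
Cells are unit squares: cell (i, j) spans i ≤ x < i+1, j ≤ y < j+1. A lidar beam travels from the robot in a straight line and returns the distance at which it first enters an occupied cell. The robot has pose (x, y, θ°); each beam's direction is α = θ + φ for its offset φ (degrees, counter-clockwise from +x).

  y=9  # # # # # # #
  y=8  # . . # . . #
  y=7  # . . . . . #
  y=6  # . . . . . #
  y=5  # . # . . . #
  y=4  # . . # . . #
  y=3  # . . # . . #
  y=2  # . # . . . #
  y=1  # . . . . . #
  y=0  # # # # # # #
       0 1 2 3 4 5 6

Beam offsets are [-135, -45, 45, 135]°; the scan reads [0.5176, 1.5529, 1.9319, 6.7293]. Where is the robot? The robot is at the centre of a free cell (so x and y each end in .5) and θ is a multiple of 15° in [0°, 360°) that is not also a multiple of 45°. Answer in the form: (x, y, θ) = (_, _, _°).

(x, y, θ) = (5.5, 7.5, 120°)

The pose lattice has 35·16 = 560 candidates. Test each by forward raycasting.
  (2.5, 3.5, 345°): beam 1 = 1.7321 ≠ 0.5176 ✗
  (2.5, 1.5, 330°): beam 1 = 1.5529 ≠ 0.5176 ✗
  (5.5, 3.5, 255°): beam 1 = 6.3509 ≠ 0.5176 ✗
  …
  (5.5, 7.5, 120°): r_1=0.5176, r_2=1.5529, r_3=1.9319, r_4=6.7293 — all match ✓
No second candidate reproduces the full scan.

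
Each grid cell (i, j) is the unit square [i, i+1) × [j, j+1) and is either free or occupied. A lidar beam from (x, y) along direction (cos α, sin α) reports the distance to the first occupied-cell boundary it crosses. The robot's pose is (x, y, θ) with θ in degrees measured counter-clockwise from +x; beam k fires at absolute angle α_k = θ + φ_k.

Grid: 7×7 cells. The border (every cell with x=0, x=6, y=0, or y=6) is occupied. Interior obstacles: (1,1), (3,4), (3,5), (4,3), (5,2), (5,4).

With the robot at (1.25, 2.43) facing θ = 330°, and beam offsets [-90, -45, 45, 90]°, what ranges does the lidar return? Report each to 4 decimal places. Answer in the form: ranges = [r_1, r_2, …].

ranges = [0.4965, 0.4452, 2.8470, 3.5000]

beam 1: φ=-90°, α=240°
  dir = (cos 240°, sin 240°) = (-0.5000, -0.8660); from cell (1,2)
  next x-line at t=0.5000, next y-line at t=0.4965; Δt_x=2.0000, Δt_y=1.1547
    y: enter (1,1) at t=0.4965 ← occupied
  → r_1 = 0.4965
beam 2: φ=-45°, α=285°
  dir = (cos 285°, sin 285°) = (0.2588, -0.9659); from cell (1,2)
  next x-line at t=2.8978, next y-line at t=0.4452; Δt_x=3.8637, Δt_y=1.0353
    y: enter (1,1) at t=0.4452 ← occupied
  → r_2 = 0.4452
beam 3: φ=45°, α=15°
  dir = (cos 15°, sin 15°) = (0.9659, 0.2588); from cell (1,2)
  next x-line at t=0.7765, next y-line at t=2.2023; Δt_x=1.0353, Δt_y=3.8637
    x: enter (2,2) at t=0.7765
    x: enter (3,2) at t=1.8117
    y: enter (3,3) at t=2.2023
    x: enter (4,3) at t=2.8470 ← occupied
  → r_3 = 2.8470
beam 4: φ=90°, α=60°
  dir = (cos 60°, sin 60°) = (0.5000, 0.8660); from cell (1,2)
  next x-line at t=1.5000, next y-line at t=0.6582; Δt_x=2.0000, Δt_y=1.1547
    y: enter (1,3) at t=0.6582
    x: enter (2,3) at t=1.5000
    y: enter (2,4) at t=1.8129
    y: enter (2,5) at t=2.9676
    x: enter (3,5) at t=3.5000 ← occupied
  → r_4 = 3.5000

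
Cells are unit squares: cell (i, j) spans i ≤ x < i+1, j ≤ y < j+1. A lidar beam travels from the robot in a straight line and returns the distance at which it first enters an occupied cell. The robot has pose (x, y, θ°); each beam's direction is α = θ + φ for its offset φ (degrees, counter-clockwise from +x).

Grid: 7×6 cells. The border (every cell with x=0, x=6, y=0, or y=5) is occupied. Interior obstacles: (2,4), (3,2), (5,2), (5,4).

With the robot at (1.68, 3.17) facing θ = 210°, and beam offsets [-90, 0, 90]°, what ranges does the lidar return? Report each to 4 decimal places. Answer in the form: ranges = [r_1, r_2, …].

beam 1: φ=-90°, α=120°
  cosα=-0.5000 sinα=0.8660 | (1,3) | tMaxX 1.3600 tMaxY 0.9584 | tΔX 2.0000 tΔY 1.1547
    t=0.9584 [y] (1,4)
    t=1.3600 [x] (0,4) — stop
  → r_1 = 1.3600
beam 2: φ=0°, α=210°
  cosα=-0.8660 sinα=-0.5000 | (1,3) | tMaxX 0.7852 tMaxY 0.3400 | tΔX 1.1547 tΔY 2.0000
    t=0.3400 [y] (1,2)
    t=0.7852 [x] (0,2) — stop
  → r_2 = 0.7852
beam 3: φ=90°, α=300°
  cosα=0.5000 sinα=-0.8660 | (1,3) | tMaxX 0.6400 tMaxY 0.1963 | tΔX 2.0000 tΔY 1.1547
    t=0.1963 [y] (1,2)
    t=0.6400 [x] (2,2)
    t=1.3510 [y] (2,1)
    t=2.5057 [y] (2,0) — stop
  → r_3 = 2.5057

ranges = [1.3600, 0.7852, 2.5057]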